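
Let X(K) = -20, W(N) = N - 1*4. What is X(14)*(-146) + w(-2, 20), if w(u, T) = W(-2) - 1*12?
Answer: 2902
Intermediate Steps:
W(N) = -4 + N (W(N) = N - 4 = -4 + N)
w(u, T) = -18 (w(u, T) = (-4 - 2) - 1*12 = -6 - 12 = -18)
X(14)*(-146) + w(-2, 20) = -20*(-146) - 18 = 2920 - 18 = 2902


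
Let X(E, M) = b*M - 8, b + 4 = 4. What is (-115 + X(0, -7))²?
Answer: 15129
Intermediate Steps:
b = 0 (b = -4 + 4 = 0)
X(E, M) = -8 (X(E, M) = 0*M - 8 = 0 - 8 = -8)
(-115 + X(0, -7))² = (-115 - 8)² = (-123)² = 15129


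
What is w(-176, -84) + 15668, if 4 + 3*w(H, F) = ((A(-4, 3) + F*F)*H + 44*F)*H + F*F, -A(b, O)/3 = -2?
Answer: 219457064/3 ≈ 7.3152e+7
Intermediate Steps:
A(b, O) = 6 (A(b, O) = -3*(-2) = 6)
w(H, F) = -4/3 + F²/3 + H*(44*F + H*(6 + F²))/3 (w(H, F) = -4/3 + (((6 + F*F)*H + 44*F)*H + F*F)/3 = -4/3 + (((6 + F²)*H + 44*F)*H + F²)/3 = -4/3 + ((H*(6 + F²) + 44*F)*H + F²)/3 = -4/3 + ((44*F + H*(6 + F²))*H + F²)/3 = -4/3 + (H*(44*F + H*(6 + F²)) + F²)/3 = -4/3 + (F² + H*(44*F + H*(6 + F²)))/3 = -4/3 + (F²/3 + H*(44*F + H*(6 + F²))/3) = -4/3 + F²/3 + H*(44*F + H*(6 + F²))/3)
w(-176, -84) + 15668 = (-4/3 + 2*(-176)² + (⅓)*(-84)² + (⅓)*(-84)²*(-176)² + (44/3)*(-84)*(-176)) + 15668 = (-4/3 + 2*30976 + (⅓)*7056 + (⅓)*7056*30976 + 216832) + 15668 = (-4/3 + 61952 + 2352 + 72855552 + 216832) + 15668 = 219410060/3 + 15668 = 219457064/3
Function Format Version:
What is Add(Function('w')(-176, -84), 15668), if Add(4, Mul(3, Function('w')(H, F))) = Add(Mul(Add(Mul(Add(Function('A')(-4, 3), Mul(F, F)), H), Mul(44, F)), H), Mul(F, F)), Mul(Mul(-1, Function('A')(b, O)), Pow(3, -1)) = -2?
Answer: Rational(219457064, 3) ≈ 7.3152e+7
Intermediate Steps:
Function('A')(b, O) = 6 (Function('A')(b, O) = Mul(-3, -2) = 6)
Function('w')(H, F) = Add(Rational(-4, 3), Mul(Rational(1, 3), Pow(F, 2)), Mul(Rational(1, 3), H, Add(Mul(44, F), Mul(H, Add(6, Pow(F, 2)))))) (Function('w')(H, F) = Add(Rational(-4, 3), Mul(Rational(1, 3), Add(Mul(Add(Mul(Add(6, Mul(F, F)), H), Mul(44, F)), H), Mul(F, F)))) = Add(Rational(-4, 3), Mul(Rational(1, 3), Add(Mul(Add(Mul(Add(6, Pow(F, 2)), H), Mul(44, F)), H), Pow(F, 2)))) = Add(Rational(-4, 3), Mul(Rational(1, 3), Add(Mul(Add(Mul(H, Add(6, Pow(F, 2))), Mul(44, F)), H), Pow(F, 2)))) = Add(Rational(-4, 3), Mul(Rational(1, 3), Add(Mul(Add(Mul(44, F), Mul(H, Add(6, Pow(F, 2)))), H), Pow(F, 2)))) = Add(Rational(-4, 3), Mul(Rational(1, 3), Add(Mul(H, Add(Mul(44, F), Mul(H, Add(6, Pow(F, 2))))), Pow(F, 2)))) = Add(Rational(-4, 3), Mul(Rational(1, 3), Add(Pow(F, 2), Mul(H, Add(Mul(44, F), Mul(H, Add(6, Pow(F, 2)))))))) = Add(Rational(-4, 3), Add(Mul(Rational(1, 3), Pow(F, 2)), Mul(Rational(1, 3), H, Add(Mul(44, F), Mul(H, Add(6, Pow(F, 2))))))) = Add(Rational(-4, 3), Mul(Rational(1, 3), Pow(F, 2)), Mul(Rational(1, 3), H, Add(Mul(44, F), Mul(H, Add(6, Pow(F, 2)))))))
Add(Function('w')(-176, -84), 15668) = Add(Add(Rational(-4, 3), Mul(2, Pow(-176, 2)), Mul(Rational(1, 3), Pow(-84, 2)), Mul(Rational(1, 3), Pow(-84, 2), Pow(-176, 2)), Mul(Rational(44, 3), -84, -176)), 15668) = Add(Add(Rational(-4, 3), Mul(2, 30976), Mul(Rational(1, 3), 7056), Mul(Rational(1, 3), 7056, 30976), 216832), 15668) = Add(Add(Rational(-4, 3), 61952, 2352, 72855552, 216832), 15668) = Add(Rational(219410060, 3), 15668) = Rational(219457064, 3)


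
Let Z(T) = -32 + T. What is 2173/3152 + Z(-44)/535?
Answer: 923003/1686320 ≈ 0.54735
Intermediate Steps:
2173/3152 + Z(-44)/535 = 2173/3152 + (-32 - 44)/535 = 2173*(1/3152) - 76*1/535 = 2173/3152 - 76/535 = 923003/1686320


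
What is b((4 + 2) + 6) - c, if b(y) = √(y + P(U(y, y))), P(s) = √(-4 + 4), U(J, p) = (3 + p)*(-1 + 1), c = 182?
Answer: -182 + 2*√3 ≈ -178.54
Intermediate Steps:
U(J, p) = 0 (U(J, p) = (3 + p)*0 = 0)
P(s) = 0 (P(s) = √0 = 0)
b(y) = √y (b(y) = √(y + 0) = √y)
b((4 + 2) + 6) - c = √((4 + 2) + 6) - 1*182 = √(6 + 6) - 182 = √12 - 182 = 2*√3 - 182 = -182 + 2*√3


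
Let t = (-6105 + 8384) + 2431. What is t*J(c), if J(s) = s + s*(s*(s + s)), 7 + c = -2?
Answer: -6909570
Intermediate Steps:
c = -9 (c = -7 - 2 = -9)
t = 4710 (t = 2279 + 2431 = 4710)
J(s) = s + 2*s³ (J(s) = s + s*(s*(2*s)) = s + s*(2*s²) = s + 2*s³)
t*J(c) = 4710*(-9 + 2*(-9)³) = 4710*(-9 + 2*(-729)) = 4710*(-9 - 1458) = 4710*(-1467) = -6909570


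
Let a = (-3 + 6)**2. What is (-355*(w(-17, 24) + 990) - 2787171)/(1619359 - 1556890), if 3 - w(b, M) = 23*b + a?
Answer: -3275296/62469 ≈ -52.431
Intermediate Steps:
a = 9 (a = 3**2 = 9)
w(b, M) = -6 - 23*b (w(b, M) = 3 - (23*b + 9) = 3 - (9 + 23*b) = 3 + (-9 - 23*b) = -6 - 23*b)
(-355*(w(-17, 24) + 990) - 2787171)/(1619359 - 1556890) = (-355*((-6 - 23*(-17)) + 990) - 2787171)/(1619359 - 1556890) = (-355*((-6 + 391) + 990) - 2787171)/62469 = (-355*(385 + 990) - 2787171)*(1/62469) = (-355*1375 - 2787171)*(1/62469) = (-488125 - 2787171)*(1/62469) = -3275296*1/62469 = -3275296/62469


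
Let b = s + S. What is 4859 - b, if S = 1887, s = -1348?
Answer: 4320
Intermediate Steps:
b = 539 (b = -1348 + 1887 = 539)
4859 - b = 4859 - 1*539 = 4859 - 539 = 4320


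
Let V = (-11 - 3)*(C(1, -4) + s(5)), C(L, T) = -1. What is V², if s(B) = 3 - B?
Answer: 1764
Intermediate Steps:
V = 42 (V = (-11 - 3)*(-1 + (3 - 1*5)) = -14*(-1 + (3 - 5)) = -14*(-1 - 2) = -14*(-3) = 42)
V² = 42² = 1764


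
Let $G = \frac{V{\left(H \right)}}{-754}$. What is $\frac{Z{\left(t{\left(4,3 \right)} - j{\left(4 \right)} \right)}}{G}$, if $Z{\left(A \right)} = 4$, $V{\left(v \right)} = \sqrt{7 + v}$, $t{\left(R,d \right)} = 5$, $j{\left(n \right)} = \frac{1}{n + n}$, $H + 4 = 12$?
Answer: $- \frac{3016 \sqrt{15}}{15} \approx -778.73$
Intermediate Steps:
$H = 8$ ($H = -4 + 12 = 8$)
$j{\left(n \right)} = \frac{1}{2 n}$
$G = - \frac{\sqrt{15}}{754}$ ($G = \frac{\sqrt{7 + 8}}{-754} = \sqrt{15} \left(- \frac{1}{754}\right) = - \frac{\sqrt{15}}{754} \approx -0.0051366$)
$\frac{Z{\left(t{\left(4,3 \right)} - j{\left(4 \right)} \right)}}{G} = \frac{4}{\left(- \frac{1}{754}\right) \sqrt{15}} = 4 \left(- \frac{754 \sqrt{15}}{15}\right) = - \frac{3016 \sqrt{15}}{15}$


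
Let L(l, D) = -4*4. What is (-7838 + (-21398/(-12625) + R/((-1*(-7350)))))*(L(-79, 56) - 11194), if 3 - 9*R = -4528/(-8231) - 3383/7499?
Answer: 18113156067851542353368/206194549914675 ≈ 8.7845e+7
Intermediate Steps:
R = 179062808/555518421 (R = 1/3 - (-4528/(-8231) - 3383/7499)/9 = 1/3 - (-4528*(-1/8231) - 3383*1/7499)/9 = 1/3 - (4528/8231 - 3383/7499)/9 = 1/3 - 1/9*6109999/61724269 = 1/3 - 6109999/555518421 = 179062808/555518421 ≈ 0.32233)
L(l, D) = -16
(-7838 + (-21398/(-12625) + R/((-1*(-7350)))))*(L(-79, 56) - 11194) = (-7838 + (-21398/(-12625) + 179062808/(555518421*((-1*(-7350))))))*(-16 - 11194) = (-7838 + (-21398*(-1/12625) + (179062808/555518421)/7350))*(-11210) = (-7838 + (21398/12625 + (179062808/555518421)*(1/7350)))*(-11210) = (-7838 + (21398/12625 + 89531404/2041530197175))*(-11210) = (-7838 + 1747431739725046/1030972749573375)*(-11210) = -8079016979416388204/1030972749573375*(-11210) = 18113156067851542353368/206194549914675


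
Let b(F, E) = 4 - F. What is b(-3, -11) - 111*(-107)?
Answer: 11884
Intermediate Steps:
b(-3, -11) - 111*(-107) = (4 - 1*(-3)) - 111*(-107) = (4 + 3) + 11877 = 7 + 11877 = 11884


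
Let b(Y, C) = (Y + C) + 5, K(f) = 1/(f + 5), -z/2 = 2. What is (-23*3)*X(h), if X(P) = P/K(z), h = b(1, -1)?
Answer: -345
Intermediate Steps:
z = -4 (z = -2*2 = -4)
K(f) = 1/(5 + f)
b(Y, C) = 5 + C + Y (b(Y, C) = (C + Y) + 5 = 5 + C + Y)
h = 5 (h = 5 - 1 + 1 = 5)
X(P) = P (X(P) = P/(1/(5 - 4)) = P/(1/1) = P/1 = P*1 = P)
(-23*3)*X(h) = -23*3*5 = -69*5 = -345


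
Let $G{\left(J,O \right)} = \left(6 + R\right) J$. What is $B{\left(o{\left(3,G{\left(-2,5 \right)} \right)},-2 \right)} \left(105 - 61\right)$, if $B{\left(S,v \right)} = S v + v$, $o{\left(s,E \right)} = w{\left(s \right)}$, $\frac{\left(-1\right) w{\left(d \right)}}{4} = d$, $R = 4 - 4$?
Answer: $968$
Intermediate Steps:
$R = 0$
$G{\left(J,O \right)} = 6 J$ ($G{\left(J,O \right)} = \left(6 + 0\right) J = 6 J$)
$w{\left(d \right)} = - 4 d$
$o{\left(s,E \right)} = - 4 s$
$B{\left(S,v \right)} = v + S v$
$B{\left(o{\left(3,G{\left(-2,5 \right)} \right)},-2 \right)} \left(105 - 61\right) = - 2 \left(1 - 12\right) \left(105 - 61\right) = - 2 \left(1 - 12\right) 44 = \left(-2\right) \left(-11\right) 44 = 22 \cdot 44 = 968$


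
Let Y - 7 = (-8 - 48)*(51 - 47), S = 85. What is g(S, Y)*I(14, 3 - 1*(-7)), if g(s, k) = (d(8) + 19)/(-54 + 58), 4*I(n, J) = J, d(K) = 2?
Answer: 105/8 ≈ 13.125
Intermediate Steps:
I(n, J) = J/4
Y = -217 (Y = 7 + (-8 - 48)*(51 - 47) = 7 - 56*4 = 7 - 224 = -217)
g(s, k) = 21/4 (g(s, k) = (2 + 19)/(-54 + 58) = 21/4)
g(S, Y)*I(14, 3 - 1*(-7)) = 21*((3 - 1*(-7))/4)/4 = 21*((3 + 7)/4)/4 = 21*((1/4)*10)/4 = (21/4)*(5/2) = 105/8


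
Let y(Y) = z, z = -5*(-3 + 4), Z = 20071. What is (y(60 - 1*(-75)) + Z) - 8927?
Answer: 11139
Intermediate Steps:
z = -5 (z = -5*1 = -5)
y(Y) = -5
(y(60 - 1*(-75)) + Z) - 8927 = (-5 + 20071) - 8927 = 20066 - 8927 = 11139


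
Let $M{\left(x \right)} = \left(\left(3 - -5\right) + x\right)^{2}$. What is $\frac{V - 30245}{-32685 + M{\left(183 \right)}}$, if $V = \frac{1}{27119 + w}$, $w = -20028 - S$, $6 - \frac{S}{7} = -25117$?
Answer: $- \frac{5104448651}{640650920} \approx -7.9676$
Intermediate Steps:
$S = 175861$ ($S = 42 - -175819 = 42 + 175819 = 175861$)
$w = -195889$ ($w = -20028 - 175861 = -195889$)
$M{\left(x \right)} = \left(8 + x\right)^{2}$ ($M{\left(x \right)} = \left(\left(3 + 5\right) + x\right)^{2} = \left(8 + x\right)^{2}$)
$V = - \frac{1}{168770}$ ($V = \frac{1}{27119 - 195889} = \frac{1}{-168770} = - \frac{1}{168770} \approx -5.9252 \cdot 10^{-6}$)
$\frac{V - 30245}{-32685 + M{\left(183 \right)}} = \frac{- \frac{1}{168770} - 30245}{-32685 + \left(8 + 183\right)^{2}} = - \frac{5104448651}{168770 \left(-32685 + 191^{2}\right)} = - \frac{5104448651}{168770 \left(-32685 + 36481\right)} = - \frac{5104448651}{168770 \cdot 3796} = \left(- \frac{5104448651}{168770}\right) \frac{1}{3796} = - \frac{5104448651}{640650920}$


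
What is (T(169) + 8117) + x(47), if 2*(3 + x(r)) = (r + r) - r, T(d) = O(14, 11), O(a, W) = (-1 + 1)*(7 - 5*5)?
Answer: 16275/2 ≈ 8137.5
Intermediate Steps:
O(a, W) = 0 (O(a, W) = 0*(7 - 25) = 0*(-18) = 0)
T(d) = 0
x(r) = -3 + r/2 (x(r) = -3 + ((r + r) - r)/2 = -3 + (2*r - r)/2 = -3 + r/2)
(T(169) + 8117) + x(47) = (0 + 8117) + (-3 + (1/2)*47) = 8117 + (-3 + 47/2) = 8117 + 41/2 = 16275/2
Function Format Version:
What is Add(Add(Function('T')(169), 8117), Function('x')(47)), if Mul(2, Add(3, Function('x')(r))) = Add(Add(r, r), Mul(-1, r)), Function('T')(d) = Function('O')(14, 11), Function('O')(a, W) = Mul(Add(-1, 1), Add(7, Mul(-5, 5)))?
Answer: Rational(16275, 2) ≈ 8137.5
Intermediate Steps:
Function('O')(a, W) = 0 (Function('O')(a, W) = Mul(0, Add(7, -25)) = Mul(0, -18) = 0)
Function('T')(d) = 0
Function('x')(r) = Add(-3, Mul(Rational(1, 2), r)) (Function('x')(r) = Add(-3, Mul(Rational(1, 2), Add(Add(r, r), Mul(-1, r)))) = Add(-3, Mul(Rational(1, 2), Add(Mul(2, r), Mul(-1, r)))) = Add(-3, Mul(Rational(1, 2), r)))
Add(Add(Function('T')(169), 8117), Function('x')(47)) = Add(Add(0, 8117), Add(-3, Mul(Rational(1, 2), 47))) = Add(8117, Add(-3, Rational(47, 2))) = Add(8117, Rational(41, 2)) = Rational(16275, 2)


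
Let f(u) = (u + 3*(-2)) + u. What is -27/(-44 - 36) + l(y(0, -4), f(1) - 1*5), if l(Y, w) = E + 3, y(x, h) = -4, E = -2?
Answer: 107/80 ≈ 1.3375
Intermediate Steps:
f(u) = -6 + 2*u (f(u) = (u - 6) + u = (-6 + u) + u = -6 + 2*u)
l(Y, w) = 1 (l(Y, w) = -2 + 3 = 1)
-27/(-44 - 36) + l(y(0, -4), f(1) - 1*5) = -27/(-44 - 36) + 1 = -27/(-80) + 1 = -27*(-1/80) + 1 = 27/80 + 1 = 107/80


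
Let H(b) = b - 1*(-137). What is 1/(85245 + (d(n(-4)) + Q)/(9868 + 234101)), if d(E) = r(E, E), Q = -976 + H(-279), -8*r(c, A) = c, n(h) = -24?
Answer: 243969/20797136290 ≈ 1.1731e-5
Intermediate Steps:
H(b) = 137 + b (H(b) = b + 137 = 137 + b)
r(c, A) = -c/8
Q = -1118 (Q = -976 + (137 - 279) = -976 - 142 = -1118)
d(E) = -E/8
1/(85245 + (d(n(-4)) + Q)/(9868 + 234101)) = 1/(85245 + (-⅛*(-24) - 1118)/(9868 + 234101)) = 1/(85245 + (3 - 1118)/243969) = 1/(85245 - 1115*1/243969) = 1/(85245 - 1115/243969) = 1/(20797136290/243969) = 243969/20797136290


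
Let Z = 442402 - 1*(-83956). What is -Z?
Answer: -526358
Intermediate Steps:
Z = 526358 (Z = 442402 + 83956 = 526358)
-Z = -1*526358 = -526358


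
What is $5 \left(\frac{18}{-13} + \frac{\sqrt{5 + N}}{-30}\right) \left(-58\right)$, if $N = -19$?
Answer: $\frac{5220}{13} + \frac{29 i \sqrt{14}}{3} \approx 401.54 + 36.169 i$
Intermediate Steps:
$5 \left(\frac{18}{-13} + \frac{\sqrt{5 + N}}{-30}\right) \left(-58\right) = 5 \left(\frac{18}{-13} + \frac{\sqrt{5 - 19}}{-30}\right) \left(-58\right) = 5 \left(18 \left(- \frac{1}{13}\right) + \sqrt{-14} \left(- \frac{1}{30}\right)\right) \left(-58\right) = 5 \left(- \frac{18}{13} + i \sqrt{14} \left(- \frac{1}{30}\right)\right) \left(-58\right) = 5 \left(- \frac{18}{13} - \frac{i \sqrt{14}}{30}\right) \left(-58\right) = \left(- \frac{90}{13} - \frac{i \sqrt{14}}{6}\right) \left(-58\right) = \frac{5220}{13} + \frac{29 i \sqrt{14}}{3}$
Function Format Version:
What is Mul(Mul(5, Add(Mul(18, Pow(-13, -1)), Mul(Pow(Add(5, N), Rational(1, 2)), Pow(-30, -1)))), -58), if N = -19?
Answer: Add(Rational(5220, 13), Mul(Rational(29, 3), I, Pow(14, Rational(1, 2)))) ≈ Add(401.54, Mul(36.169, I))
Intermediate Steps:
Mul(Mul(5, Add(Mul(18, Pow(-13, -1)), Mul(Pow(Add(5, N), Rational(1, 2)), Pow(-30, -1)))), -58) = Mul(Mul(5, Add(Mul(18, Pow(-13, -1)), Mul(Pow(Add(5, -19), Rational(1, 2)), Pow(-30, -1)))), -58) = Mul(Mul(5, Add(Mul(18, Rational(-1, 13)), Mul(Pow(-14, Rational(1, 2)), Rational(-1, 30)))), -58) = Mul(Mul(5, Add(Rational(-18, 13), Mul(Mul(I, Pow(14, Rational(1, 2))), Rational(-1, 30)))), -58) = Mul(Mul(5, Add(Rational(-18, 13), Mul(Rational(-1, 30), I, Pow(14, Rational(1, 2))))), -58) = Mul(Add(Rational(-90, 13), Mul(Rational(-1, 6), I, Pow(14, Rational(1, 2)))), -58) = Add(Rational(5220, 13), Mul(Rational(29, 3), I, Pow(14, Rational(1, 2))))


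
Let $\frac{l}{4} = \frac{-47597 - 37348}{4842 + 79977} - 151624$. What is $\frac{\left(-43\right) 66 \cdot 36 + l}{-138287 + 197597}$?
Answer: $- \frac{1431155038}{119776545} \approx -11.949$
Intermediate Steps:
$l = - \frac{2449653524}{4039}$ ($l = 4 \left(\frac{-47597 - 37348}{4842 + 79977} - 151624\right) = 4 \left(- \frac{84945}{84819} - 151624\right) = 4 \left(\left(-84945\right) \frac{1}{84819} - 151624\right) = 4 \left(- \frac{4045}{4039} - 151624\right) = 4 \left(- \frac{612413381}{4039}\right) = - \frac{2449653524}{4039} \approx -6.065 \cdot 10^{5}$)
$\frac{\left(-43\right) 66 \cdot 36 + l}{-138287 + 197597} = \frac{\left(-43\right) 66 \cdot 36 - \frac{2449653524}{4039}}{-138287 + 197597} = \frac{\left(-2838\right) 36 - \frac{2449653524}{4039}}{59310} = \left(-102168 - \frac{2449653524}{4039}\right) \frac{1}{59310} = \left(- \frac{2862310076}{4039}\right) \frac{1}{59310} = - \frac{1431155038}{119776545}$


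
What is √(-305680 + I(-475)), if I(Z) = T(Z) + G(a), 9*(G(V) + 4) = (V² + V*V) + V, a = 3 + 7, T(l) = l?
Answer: 7*I*√56229/3 ≈ 553.29*I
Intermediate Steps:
a = 10
G(V) = -4 + V/9 + 2*V²/9 (G(V) = -4 + ((V² + V*V) + V)/9 = -4 + ((V² + V²) + V)/9 = -4 + (2*V² + V)/9 = -4 + (V + 2*V²)/9 = -4 + (V/9 + 2*V²/9) = -4 + V/9 + 2*V²/9)
I(Z) = 58/3 + Z (I(Z) = Z + (-4 + (⅑)*10 + (2/9)*10²) = Z + (-4 + 10/9 + (2/9)*100) = Z + (-4 + 10/9 + 200/9) = Z + 58/3 = 58/3 + Z)
√(-305680 + I(-475)) = √(-305680 + (58/3 - 475)) = √(-305680 - 1367/3) = √(-918407/3) = 7*I*√56229/3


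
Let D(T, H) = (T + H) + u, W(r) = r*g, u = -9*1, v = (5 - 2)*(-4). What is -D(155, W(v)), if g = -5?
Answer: -206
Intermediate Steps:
v = -12 (v = 3*(-4) = -12)
u = -9
W(r) = -5*r (W(r) = r*(-5) = -5*r)
D(T, H) = -9 + H + T (D(T, H) = (T + H) - 9 = (H + T) - 9 = -9 + H + T)
-D(155, W(v)) = -(-9 - 5*(-12) + 155) = -(-9 + 60 + 155) = -1*206 = -206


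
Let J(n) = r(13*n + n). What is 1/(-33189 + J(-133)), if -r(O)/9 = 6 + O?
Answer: -1/16485 ≈ -6.0661e-5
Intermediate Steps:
r(O) = -54 - 9*O (r(O) = -9*(6 + O) = -54 - 9*O)
J(n) = -54 - 126*n (J(n) = -54 - 9*(13*n + n) = -54 - 126*n)
1/(-33189 + J(-133)) = 1/(-33189 + (-54 - 126*(-133))) = 1/(-33189 + (-54 + 16758)) = 1/(-33189 + 16704) = 1/(-16485) = -1/16485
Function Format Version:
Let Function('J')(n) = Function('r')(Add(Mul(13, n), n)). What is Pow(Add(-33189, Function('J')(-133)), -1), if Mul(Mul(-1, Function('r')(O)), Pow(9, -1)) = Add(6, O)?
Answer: Rational(-1, 16485) ≈ -6.0661e-5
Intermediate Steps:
Function('r')(O) = Add(-54, Mul(-9, O)) (Function('r')(O) = Mul(-9, Add(6, O)) = Add(-54, Mul(-9, O)))
Function('J')(n) = Add(-54, Mul(-126, n)) (Function('J')(n) = Add(-54, Mul(-9, Add(Mul(13, n), n))) = Add(-54, Mul(-9, Mul(14, n))) = Add(-54, Mul(-126, n)))
Pow(Add(-33189, Function('J')(-133)), -1) = Pow(Add(-33189, Add(-54, Mul(-126, -133))), -1) = Pow(Add(-33189, Add(-54, 16758)), -1) = Pow(Add(-33189, 16704), -1) = Pow(-16485, -1) = Rational(-1, 16485)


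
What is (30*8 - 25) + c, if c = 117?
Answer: 332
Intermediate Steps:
(30*8 - 25) + c = (30*8 - 25) + 117 = (240 - 25) + 117 = 215 + 117 = 332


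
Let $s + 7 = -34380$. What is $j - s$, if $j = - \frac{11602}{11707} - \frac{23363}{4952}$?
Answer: $\frac{1993188788023}{57973064} \approx 34381.0$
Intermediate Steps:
$s = -34387$ ($s = -7 - 34380 = -34387$)
$j = - \frac{330963745}{57973064}$ ($j = \left(-11602\right) \frac{1}{11707} - \frac{23363}{4952} = - \frac{11602}{11707} - \frac{23363}{4952} = - \frac{330963745}{57973064} \approx -5.7089$)
$j - s = - \frac{330963745}{57973064} - -34387 = - \frac{330963745}{57973064} + 34387 = \frac{1993188788023}{57973064}$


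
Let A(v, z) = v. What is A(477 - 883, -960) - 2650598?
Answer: -2651004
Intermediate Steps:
A(477 - 883, -960) - 2650598 = (477 - 883) - 2650598 = -406 - 2650598 = -2651004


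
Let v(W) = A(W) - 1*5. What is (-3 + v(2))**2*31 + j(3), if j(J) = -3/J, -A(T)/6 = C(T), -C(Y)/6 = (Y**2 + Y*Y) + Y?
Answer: 3841023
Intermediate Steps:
C(Y) = -12*Y**2 - 6*Y (C(Y) = -6*((Y**2 + Y*Y) + Y) = -6*((Y**2 + Y**2) + Y) = -6*(2*Y**2 + Y) = -6*(Y + 2*Y**2) = -12*Y**2 - 6*Y)
A(T) = 36*T*(1 + 2*T) (A(T) = -(-36)*T*(1 + 2*T) = 36*T*(1 + 2*T))
v(W) = -5 + 36*W*(1 + 2*W) (v(W) = 36*W*(1 + 2*W) - 1*5 = 36*W*(1 + 2*W) - 5 = -5 + 36*W*(1 + 2*W))
(-3 + v(2))**2*31 + j(3) = (-3 + (-5 + 36*2*(1 + 2*2)))**2*31 - 3/3 = (-3 + (-5 + 36*2*(1 + 4)))**2*31 - 3*1/3 = (-3 + (-5 + 36*2*5))**2*31 - 1 = (-3 + (-5 + 360))**2*31 - 1 = (-3 + 355)**2*31 - 1 = 352**2*31 - 1 = 123904*31 - 1 = 3841024 - 1 = 3841023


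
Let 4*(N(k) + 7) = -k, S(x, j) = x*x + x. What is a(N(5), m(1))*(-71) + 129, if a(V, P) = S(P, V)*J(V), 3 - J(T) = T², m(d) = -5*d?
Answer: 370071/4 ≈ 92518.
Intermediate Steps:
S(x, j) = x + x² (S(x, j) = x² + x = x + x²)
N(k) = -7 - k/4 (N(k) = -7 + (-k)/4 = -7 - k/4)
J(T) = 3 - T²
a(V, P) = P*(1 + P)*(3 - V²) (a(V, P) = (P*(1 + P))*(3 - V²) = P*(1 + P)*(3 - V²))
a(N(5), m(1))*(-71) + 129 = -(-5*1)*(1 - 5*1)*(-3 + (-7 - ¼*5)²)*(-71) + 129 = -1*(-5)*(1 - 5)*(-3 + (-7 - 5/4)²)*(-71) + 129 = -1*(-5)*(-4)*(-3 + (-33/4)²)*(-71) + 129 = -1*(-5)*(-4)*(-3 + 1089/16)*(-71) + 129 = -1*(-5)*(-4)*1041/16*(-71) + 129 = -5205/4*(-71) + 129 = 369555/4 + 129 = 370071/4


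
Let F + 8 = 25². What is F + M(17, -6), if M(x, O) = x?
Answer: 634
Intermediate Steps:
F = 617 (F = -8 + 25² = -8 + 625 = 617)
F + M(17, -6) = 617 + 17 = 634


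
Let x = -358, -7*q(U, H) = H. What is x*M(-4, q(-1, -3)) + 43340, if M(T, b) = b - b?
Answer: 43340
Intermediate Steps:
q(U, H) = -H/7
M(T, b) = 0
x*M(-4, q(-1, -3)) + 43340 = -358*0 + 43340 = 0 + 43340 = 43340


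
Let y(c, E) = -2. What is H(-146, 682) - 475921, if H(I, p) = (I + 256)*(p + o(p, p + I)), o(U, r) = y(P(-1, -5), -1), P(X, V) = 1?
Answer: -401121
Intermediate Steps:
o(U, r) = -2
H(I, p) = (-2 + p)*(256 + I) (H(I, p) = (I + 256)*(p - 2) = (256 + I)*(-2 + p) = (-2 + p)*(256 + I))
H(-146, 682) - 475921 = (-512 - 2*(-146) + 256*682 - 146*682) - 475921 = (-512 + 292 + 174592 - 99572) - 475921 = 74800 - 475921 = -401121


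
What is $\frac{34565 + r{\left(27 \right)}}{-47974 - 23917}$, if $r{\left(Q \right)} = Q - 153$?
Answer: $- \frac{34439}{71891} \approx -0.47904$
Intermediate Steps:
$r{\left(Q \right)} = -153 + Q$
$\frac{34565 + r{\left(27 \right)}}{-47974 - 23917} = \frac{34565 + \left(-153 + 27\right)}{-47974 - 23917} = \frac{34565 - 126}{-71891} = 34439 \left(- \frac{1}{71891}\right) = - \frac{34439}{71891}$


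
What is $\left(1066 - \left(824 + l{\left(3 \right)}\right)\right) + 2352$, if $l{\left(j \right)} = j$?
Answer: $2591$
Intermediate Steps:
$\left(1066 - \left(824 + l{\left(3 \right)}\right)\right) + 2352 = \left(1066 - 827\right) + 2352 = 239 + 2352 = 2591$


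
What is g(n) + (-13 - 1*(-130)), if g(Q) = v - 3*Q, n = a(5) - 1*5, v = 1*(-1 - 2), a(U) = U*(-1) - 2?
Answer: 150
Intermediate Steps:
a(U) = -2 - U (a(U) = -U - 2 = -2 - U)
v = -3 (v = 1*(-3) = -3)
n = -12 (n = (-2 - 1*5) - 1*5 = (-2 - 5) - 5 = -7 - 5 = -12)
g(Q) = -3 - 3*Q
g(n) + (-13 - 1*(-130)) = (-3 - 3*(-12)) + (-13 - 1*(-130)) = (-3 + 36) + (-13 + 130) = 33 + 117 = 150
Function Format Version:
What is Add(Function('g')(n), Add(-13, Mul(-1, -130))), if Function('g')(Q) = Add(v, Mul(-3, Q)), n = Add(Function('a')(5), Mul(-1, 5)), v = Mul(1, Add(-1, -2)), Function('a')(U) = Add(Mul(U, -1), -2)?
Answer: 150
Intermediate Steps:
Function('a')(U) = Add(-2, Mul(-1, U)) (Function('a')(U) = Add(Mul(-1, U), -2) = Add(-2, Mul(-1, U)))
v = -3 (v = Mul(1, -3) = -3)
n = -12 (n = Add(Add(-2, Mul(-1, 5)), Mul(-1, 5)) = Add(Add(-2, -5), -5) = Add(-7, -5) = -12)
Function('g')(Q) = Add(-3, Mul(-3, Q))
Add(Function('g')(n), Add(-13, Mul(-1, -130))) = Add(Add(-3, Mul(-3, -12)), Add(-13, Mul(-1, -130))) = Add(Add(-3, 36), Add(-13, 130)) = Add(33, 117) = 150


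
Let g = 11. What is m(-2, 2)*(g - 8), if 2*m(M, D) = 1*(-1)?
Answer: -3/2 ≈ -1.5000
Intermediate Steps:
m(M, D) = -½ (m(M, D) = (1*(-1))/2 = (½)*(-1) = -½)
m(-2, 2)*(g - 8) = -(11 - 8)/2 = -½*3 = -3/2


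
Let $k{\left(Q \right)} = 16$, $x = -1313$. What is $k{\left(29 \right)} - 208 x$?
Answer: $273120$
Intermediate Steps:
$k{\left(29 \right)} - 208 x = 16 - -273104 = 16 + 273104 = 273120$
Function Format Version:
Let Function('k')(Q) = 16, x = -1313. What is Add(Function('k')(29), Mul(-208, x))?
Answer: 273120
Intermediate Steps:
Add(Function('k')(29), Mul(-208, x)) = Add(16, Mul(-208, -1313)) = Add(16, 273104) = 273120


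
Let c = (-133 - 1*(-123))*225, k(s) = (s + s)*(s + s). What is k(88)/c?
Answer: -15488/1125 ≈ -13.767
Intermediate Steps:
k(s) = 4*s² (k(s) = (2*s)*(2*s) = 4*s²)
c = -2250 (c = (-133 + 123)*225 = -10*225 = -2250)
k(88)/c = (4*88²)/(-2250) = (4*7744)*(-1/2250) = 30976*(-1/2250) = -15488/1125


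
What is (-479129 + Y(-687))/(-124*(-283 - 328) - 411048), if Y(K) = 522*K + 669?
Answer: 418537/167642 ≈ 2.4966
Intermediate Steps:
Y(K) = 669 + 522*K
(-479129 + Y(-687))/(-124*(-283 - 328) - 411048) = (-479129 + (669 + 522*(-687)))/(-124*(-283 - 328) - 411048) = (-479129 + (669 - 358614))/(-124*(-611) - 411048) = (-479129 - 357945)/(75764 - 411048) = -837074/(-335284) = -837074*(-1/335284) = 418537/167642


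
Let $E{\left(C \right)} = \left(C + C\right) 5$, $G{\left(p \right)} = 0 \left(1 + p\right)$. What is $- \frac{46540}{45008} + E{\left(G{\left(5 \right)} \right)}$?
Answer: $- \frac{11635}{11252} \approx -1.034$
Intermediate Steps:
$G{\left(p \right)} = 0$
$E{\left(C \right)} = 10 C$ ($E{\left(C \right)} = 2 C 5 = 10 C$)
$- \frac{46540}{45008} + E{\left(G{\left(5 \right)} \right)} = - \frac{46540}{45008} + 10 \cdot 0 = \left(-46540\right) \frac{1}{45008} + 0 = - \frac{11635}{11252} + 0 = - \frac{11635}{11252}$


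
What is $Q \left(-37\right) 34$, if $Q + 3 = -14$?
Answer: $21386$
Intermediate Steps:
$Q = -17$ ($Q = -3 - 14 = -17$)
$Q \left(-37\right) 34 = \left(-17\right) \left(-37\right) 34 = 629 \cdot 34 = 21386$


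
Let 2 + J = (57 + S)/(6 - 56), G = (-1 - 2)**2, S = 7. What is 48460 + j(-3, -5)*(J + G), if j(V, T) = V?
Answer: 1211071/25 ≈ 48443.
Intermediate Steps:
G = 9 (G = (-3)**2 = 9)
J = -82/25 (J = -2 + (57 + 7)/(6 - 56) = -2 + 64/(-50) = -2 + 64*(-1/50) = -2 - 32/25 = -82/25 ≈ -3.2800)
48460 + j(-3, -5)*(J + G) = 48460 - 3*(-82/25 + 9) = 48460 - 3*143/25 = 48460 - 429/25 = 1211071/25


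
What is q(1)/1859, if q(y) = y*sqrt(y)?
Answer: 1/1859 ≈ 0.00053792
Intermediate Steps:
q(y) = y**(3/2)
q(1)/1859 = 1**(3/2)/1859 = 1*(1/1859) = 1/1859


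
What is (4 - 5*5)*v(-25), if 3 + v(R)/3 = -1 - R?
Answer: -1323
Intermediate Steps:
v(R) = -12 - 3*R (v(R) = -9 + 3*(-1 - R) = -9 + (-3 - 3*R) = -12 - 3*R)
(4 - 5*5)*v(-25) = (4 - 5*5)*(-12 - 3*(-25)) = (4 - 25)*(-12 + 75) = -21*63 = -1323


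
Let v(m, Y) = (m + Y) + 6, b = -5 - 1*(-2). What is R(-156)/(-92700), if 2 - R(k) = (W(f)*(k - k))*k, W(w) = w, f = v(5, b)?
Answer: -1/46350 ≈ -2.1575e-5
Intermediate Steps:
b = -3 (b = -5 + 2 = -3)
v(m, Y) = 6 + Y + m (v(m, Y) = (Y + m) + 6 = 6 + Y + m)
f = 8 (f = 6 - 3 + 5 = 8)
R(k) = 2 (R(k) = 2 - 8*(k - k)*k = 2 - 8*0*k = 2 - 0*k = 2 - 1*0 = 2 + 0 = 2)
R(-156)/(-92700) = 2/(-92700) = 2*(-1/92700) = -1/46350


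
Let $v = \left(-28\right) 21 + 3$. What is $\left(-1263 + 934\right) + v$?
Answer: $-914$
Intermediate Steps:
$v = -585$ ($v = -588 + 3 = -585$)
$\left(-1263 + 934\right) + v = \left(-1263 + 934\right) - 585 = -329 - 585 = -914$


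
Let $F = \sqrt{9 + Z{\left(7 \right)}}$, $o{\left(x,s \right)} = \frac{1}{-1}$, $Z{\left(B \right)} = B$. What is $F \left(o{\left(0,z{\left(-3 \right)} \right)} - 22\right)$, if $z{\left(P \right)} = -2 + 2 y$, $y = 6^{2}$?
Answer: $-92$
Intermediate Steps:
$y = 36$
$z{\left(P \right)} = 70$ ($z{\left(P \right)} = -2 + 2 \cdot 36 = -2 + 72 = 70$)
$o{\left(x,s \right)} = -1$
$F = 4$ ($F = \sqrt{9 + 7} = \sqrt{16} = 4$)
$F \left(o{\left(0,z{\left(-3 \right)} \right)} - 22\right) = 4 \left(-1 - 22\right) = 4 \left(-23\right) = -92$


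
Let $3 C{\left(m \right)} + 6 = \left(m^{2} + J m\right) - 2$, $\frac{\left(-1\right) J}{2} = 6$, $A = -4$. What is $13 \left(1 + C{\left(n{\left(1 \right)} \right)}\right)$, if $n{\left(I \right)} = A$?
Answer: $\frac{767}{3} \approx 255.67$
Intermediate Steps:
$J = -12$ ($J = \left(-2\right) 6 = -12$)
$n{\left(I \right)} = -4$
$C{\left(m \right)} = - \frac{8}{3} - 4 m + \frac{m^{2}}{3}$ ($C{\left(m \right)} = -2 + \frac{\left(m^{2} - 12 m\right) - 2}{3} = -2 + \frac{-2 + m^{2} - 12 m}{3} = -2 - \left(\frac{2}{3} + 4 m - \frac{m^{2}}{3}\right) = - \frac{8}{3} - 4 m + \frac{m^{2}}{3}$)
$13 \left(1 + C{\left(n{\left(1 \right)} \right)}\right) = 13 \left(1 - \left(- \frac{40}{3} - \frac{16}{3}\right)\right) = 13 \left(1 + \left(- \frac{8}{3} + 16 + \frac{1}{3} \cdot 16\right)\right) = 13 \left(1 + \left(- \frac{8}{3} + 16 + \frac{16}{3}\right)\right) = 13 \left(1 + \frac{56}{3}\right) = 13 \cdot \frac{59}{3} = \frac{767}{3}$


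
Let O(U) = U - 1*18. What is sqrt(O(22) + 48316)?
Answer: 8*sqrt(755) ≈ 219.82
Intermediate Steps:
O(U) = -18 + U (O(U) = U - 18 = -18 + U)
sqrt(O(22) + 48316) = sqrt((-18 + 22) + 48316) = sqrt(4 + 48316) = sqrt(48320) = 8*sqrt(755)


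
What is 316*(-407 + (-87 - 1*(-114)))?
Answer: -120080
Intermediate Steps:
316*(-407 + (-87 - 1*(-114))) = 316*(-407 + (-87 + 114)) = 316*(-407 + 27) = 316*(-380) = -120080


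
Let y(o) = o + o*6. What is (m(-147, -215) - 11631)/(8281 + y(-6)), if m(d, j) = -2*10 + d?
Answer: -11798/8239 ≈ -1.4320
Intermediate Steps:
y(o) = 7*o (y(o) = o + 6*o = 7*o)
m(d, j) = -20 + d
(m(-147, -215) - 11631)/(8281 + y(-6)) = ((-20 - 147) - 11631)/(8281 + 7*(-6)) = (-167 - 11631)/(8281 - 42) = -11798/8239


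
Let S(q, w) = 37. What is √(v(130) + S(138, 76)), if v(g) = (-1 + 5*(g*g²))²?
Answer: √120670203030038 ≈ 1.0985e+7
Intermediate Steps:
v(g) = (-1 + 5*g³)²
√(v(130) + S(138, 76)) = √((-1 + 5*130³)² + 37) = √((-1 + 5*2197000)² + 37) = √((-1 + 10985000)² + 37) = √(10984999² + 37) = √(120670203030001 + 37) = √120670203030038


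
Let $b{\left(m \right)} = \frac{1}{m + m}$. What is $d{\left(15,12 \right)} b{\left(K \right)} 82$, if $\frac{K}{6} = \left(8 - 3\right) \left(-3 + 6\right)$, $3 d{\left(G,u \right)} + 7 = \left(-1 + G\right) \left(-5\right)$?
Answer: $- \frac{3157}{270} \approx -11.693$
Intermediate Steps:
$d{\left(G,u \right)} = - \frac{2}{3} - \frac{5 G}{3}$ ($d{\left(G,u \right)} = - \frac{7}{3} + \frac{\left(-1 + G\right) \left(-5\right)}{3} = - \frac{7}{3} + \frac{5 - 5 G}{3} = - \frac{7}{3} - \left(- \frac{5}{3} + \frac{5 G}{3}\right) = - \frac{2}{3} - \frac{5 G}{3}$)
$K = 90$ ($K = 6 \left(8 - 3\right) \left(-3 + 6\right) = 6 \cdot 5 \cdot 3 = 6 \cdot 15 = 90$)
$b{\left(m \right)} = \frac{1}{2 m}$
$d{\left(15,12 \right)} b{\left(K \right)} 82 = \left(- \frac{2}{3} - 25\right) \frac{1}{2 \cdot 90} \cdot 82 = \left(- \frac{2}{3} - 25\right) \frac{1}{2} \cdot \frac{1}{90} \cdot 82 = \left(- \frac{77}{3}\right) \frac{1}{180} \cdot 82 = \left(- \frac{77}{540}\right) 82 = - \frac{3157}{270}$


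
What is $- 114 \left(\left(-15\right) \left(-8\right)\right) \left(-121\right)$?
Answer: $1655280$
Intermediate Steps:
$- 114 \left(\left(-15\right) \left(-8\right)\right) \left(-121\right) = \left(-114\right) 120 \left(-121\right) = \left(-13680\right) \left(-121\right) = 1655280$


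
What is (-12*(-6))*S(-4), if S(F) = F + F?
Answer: -576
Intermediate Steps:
S(F) = 2*F
(-12*(-6))*S(-4) = (-12*(-6))*(2*(-4)) = 72*(-8) = -576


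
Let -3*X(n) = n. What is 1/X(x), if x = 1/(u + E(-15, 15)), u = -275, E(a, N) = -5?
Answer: 840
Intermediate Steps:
x = -1/280 (x = 1/(-275 - 5) = 1/(-280) = -1/280 ≈ -0.0035714)
X(n) = -n/3
1/X(x) = 1/(-⅓*(-1/280)) = 1/(1/840) = 840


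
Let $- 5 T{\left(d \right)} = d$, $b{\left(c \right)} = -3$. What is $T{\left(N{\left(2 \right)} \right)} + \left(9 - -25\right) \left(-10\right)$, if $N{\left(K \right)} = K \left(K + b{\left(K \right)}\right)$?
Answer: $- \frac{1698}{5} \approx -339.6$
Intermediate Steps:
$N{\left(K \right)} = K \left(-3 + K\right)$ ($N{\left(K \right)} = K \left(K - 3\right) = K \left(-3 + K\right)$)
$T{\left(d \right)} = - \frac{d}{5}$
$T{\left(N{\left(2 \right)} \right)} + \left(9 - -25\right) \left(-10\right) = - \frac{2 \left(-3 + 2\right)}{5} + \left(9 - -25\right) \left(-10\right) = - \frac{2 \left(-1\right)}{5} + \left(9 + 25\right) \left(-10\right) = \left(- \frac{1}{5}\right) \left(-2\right) + 34 \left(-10\right) = \frac{2}{5} - 340 = - \frac{1698}{5}$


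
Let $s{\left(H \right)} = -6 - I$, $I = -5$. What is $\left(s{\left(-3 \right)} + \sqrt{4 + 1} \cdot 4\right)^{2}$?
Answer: $81 - 8 \sqrt{5} \approx 63.111$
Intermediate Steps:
$s{\left(H \right)} = -1$ ($s{\left(H \right)} = -6 - -5 = -6 + 5 = -1$)
$\left(s{\left(-3 \right)} + \sqrt{4 + 1} \cdot 4\right)^{2} = \left(-1 + \sqrt{4 + 1} \cdot 4\right)^{2} = \left(-1 + \sqrt{5} \cdot 4\right)^{2} = \left(-1 + 4 \sqrt{5}\right)^{2}$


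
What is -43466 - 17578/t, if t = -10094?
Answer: -219364113/5047 ≈ -43464.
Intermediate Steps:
-43466 - 17578/t = -43466 - 17578/(-10094) = -43466 - 17578*(-1)/10094 = -43466 - 1*(-8789/5047) = -43466 + 8789/5047 = -219364113/5047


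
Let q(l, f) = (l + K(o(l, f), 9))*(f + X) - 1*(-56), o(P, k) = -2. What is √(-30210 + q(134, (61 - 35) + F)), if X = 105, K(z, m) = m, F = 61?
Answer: I*√2698 ≈ 51.942*I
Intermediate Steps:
q(l, f) = 56 + (9 + l)*(105 + f) (q(l, f) = (l + 9)*(f + 105) - 1*(-56) = (9 + l)*(105 + f) + 56 = 56 + (9 + l)*(105 + f))
√(-30210 + q(134, (61 - 35) + F)) = √(-30210 + (1001 + 9*((61 - 35) + 61) + 105*134 + ((61 - 35) + 61)*134)) = √(-30210 + (1001 + 9*(26 + 61) + 14070 + (26 + 61)*134)) = √(-30210 + (1001 + 9*87 + 14070 + 87*134)) = √(-30210 + (1001 + 783 + 14070 + 11658)) = √(-30210 + 27512) = √(-2698) = I*√2698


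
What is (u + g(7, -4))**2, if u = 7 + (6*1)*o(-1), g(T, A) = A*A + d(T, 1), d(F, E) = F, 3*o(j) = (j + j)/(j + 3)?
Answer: 784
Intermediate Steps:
o(j) = 2*j/(3*(3 + j)) (o(j) = ((j + j)/(j + 3))/3 = ((2*j)/(3 + j))/3 = (2*j/(3 + j))/3 = 2*j/(3*(3 + j)))
g(T, A) = T + A**2 (g(T, A) = A*A + T = A**2 + T = T + A**2)
u = 5 (u = 7 + (6*1)*((2/3)*(-1)/(3 - 1)) = 7 + 6*((2/3)*(-1)/2) = 7 + 6*((2/3)*(-1)*(1/2)) = 7 + 6*(-1/3) = 7 - 2 = 5)
(u + g(7, -4))**2 = (5 + (7 + (-4)**2))**2 = (5 + (7 + 16))**2 = (5 + 23)**2 = 28**2 = 784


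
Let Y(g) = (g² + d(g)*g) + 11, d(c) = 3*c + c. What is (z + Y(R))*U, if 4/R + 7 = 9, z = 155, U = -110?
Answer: -20460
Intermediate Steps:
R = 2 (R = 4/(-7 + 9) = 4/2 = 4*(½) = 2)
d(c) = 4*c
Y(g) = 11 + 5*g² (Y(g) = (g² + (4*g)*g) + 11 = (g² + 4*g²) + 11 = 5*g² + 11 = 11 + 5*g²)
(z + Y(R))*U = (155 + (11 + 5*2²))*(-110) = (155 + (11 + 5*4))*(-110) = (155 + (11 + 20))*(-110) = (155 + 31)*(-110) = 186*(-110) = -20460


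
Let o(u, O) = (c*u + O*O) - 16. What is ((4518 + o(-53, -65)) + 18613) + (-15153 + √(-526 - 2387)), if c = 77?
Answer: 8106 + I*√2913 ≈ 8106.0 + 53.972*I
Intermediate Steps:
o(u, O) = -16 + O² + 77*u (o(u, O) = (77*u + O*O) - 16 = (77*u + O²) - 16 = (O² + 77*u) - 16 = -16 + O² + 77*u)
((4518 + o(-53, -65)) + 18613) + (-15153 + √(-526 - 2387)) = ((4518 + (-16 + (-65)² + 77*(-53))) + 18613) + (-15153 + √(-526 - 2387)) = ((4518 + (-16 + 4225 - 4081)) + 18613) + (-15153 + √(-2913)) = ((4518 + 128) + 18613) + (-15153 + I*√2913) = (4646 + 18613) + (-15153 + I*√2913) = 23259 + (-15153 + I*√2913) = 8106 + I*√2913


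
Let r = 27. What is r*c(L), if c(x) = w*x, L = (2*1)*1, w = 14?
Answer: 756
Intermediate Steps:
L = 2 (L = 2*1 = 2)
c(x) = 14*x
r*c(L) = 27*(14*2) = 27*28 = 756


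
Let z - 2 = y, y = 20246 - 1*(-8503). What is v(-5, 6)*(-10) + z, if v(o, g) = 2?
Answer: 28731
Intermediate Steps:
y = 28749 (y = 20246 + 8503 = 28749)
z = 28751 (z = 2 + 28749 = 28751)
v(-5, 6)*(-10) + z = 2*(-10) + 28751 = -20 + 28751 = 28731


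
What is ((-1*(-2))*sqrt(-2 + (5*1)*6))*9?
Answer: 36*sqrt(7) ≈ 95.247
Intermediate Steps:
((-1*(-2))*sqrt(-2 + (5*1)*6))*9 = (2*sqrt(-2 + 5*6))*9 = (2*sqrt(-2 + 30))*9 = (2*sqrt(28))*9 = (2*(2*sqrt(7)))*9 = (4*sqrt(7))*9 = 36*sqrt(7)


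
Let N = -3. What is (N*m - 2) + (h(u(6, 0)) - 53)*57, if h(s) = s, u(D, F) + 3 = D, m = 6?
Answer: -2870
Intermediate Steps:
u(D, F) = -3 + D
(N*m - 2) + (h(u(6, 0)) - 53)*57 = (-3*6 - 2) + ((-3 + 6) - 53)*57 = (-18 - 2) + (3 - 53)*57 = -20 - 50*57 = -20 - 2850 = -2870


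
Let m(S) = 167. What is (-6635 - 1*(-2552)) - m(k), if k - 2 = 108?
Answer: -4250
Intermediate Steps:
k = 110 (k = 2 + 108 = 110)
(-6635 - 1*(-2552)) - m(k) = (-6635 - 1*(-2552)) - 1*167 = (-6635 + 2552) - 167 = -4083 - 167 = -4250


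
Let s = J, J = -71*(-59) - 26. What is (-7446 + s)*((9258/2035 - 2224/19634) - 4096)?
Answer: 268351127331882/19977595 ≈ 1.3433e+7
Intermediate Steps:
J = 4163 (J = 4189 - 26 = 4163)
s = 4163
(-7446 + s)*((9258/2035 - 2224/19634) - 4096) = (-7446 + 4163)*((9258/2035 - 2224/19634) - 4096) = -3283*((9258*(1/2035) - 2224*1/19634) - 4096) = -3283*((9258/2035 - 1112/9817) - 4096) = -3283*(88622866/19977595 - 4096) = -3283*(-81739606254/19977595) = 268351127331882/19977595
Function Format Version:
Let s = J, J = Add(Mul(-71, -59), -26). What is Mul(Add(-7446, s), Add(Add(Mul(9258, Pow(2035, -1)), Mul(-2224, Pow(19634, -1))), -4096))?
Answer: Rational(268351127331882, 19977595) ≈ 1.3433e+7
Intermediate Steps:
J = 4163 (J = Add(4189, -26) = 4163)
s = 4163
Mul(Add(-7446, s), Add(Add(Mul(9258, Pow(2035, -1)), Mul(-2224, Pow(19634, -1))), -4096)) = Mul(Add(-7446, 4163), Add(Add(Mul(9258, Pow(2035, -1)), Mul(-2224, Pow(19634, -1))), -4096)) = Mul(-3283, Add(Add(Mul(9258, Rational(1, 2035)), Mul(-2224, Rational(1, 19634))), -4096)) = Mul(-3283, Add(Add(Rational(9258, 2035), Rational(-1112, 9817)), -4096)) = Mul(-3283, Add(Rational(88622866, 19977595), -4096)) = Mul(-3283, Rational(-81739606254, 19977595)) = Rational(268351127331882, 19977595)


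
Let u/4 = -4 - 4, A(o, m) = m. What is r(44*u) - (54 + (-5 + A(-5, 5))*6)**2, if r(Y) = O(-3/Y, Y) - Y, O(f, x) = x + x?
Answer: -4324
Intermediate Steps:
O(f, x) = 2*x
u = -32 (u = 4*(-4 - 4) = 4*(-8) = -32)
r(Y) = Y (r(Y) = 2*Y - Y = Y)
r(44*u) - (54 + (-5 + A(-5, 5))*6)**2 = 44*(-32) - (54 + (-5 + 5)*6)**2 = -1408 - (54 + 0*6)**2 = -1408 - (54 + 0)**2 = -1408 - 1*54**2 = -1408 - 1*2916 = -1408 - 2916 = -4324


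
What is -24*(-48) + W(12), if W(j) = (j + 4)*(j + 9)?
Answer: 1488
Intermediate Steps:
W(j) = (4 + j)*(9 + j)
-24*(-48) + W(12) = -24*(-48) + (36 + 12² + 13*12) = 1152 + (36 + 144 + 156) = 1152 + 336 = 1488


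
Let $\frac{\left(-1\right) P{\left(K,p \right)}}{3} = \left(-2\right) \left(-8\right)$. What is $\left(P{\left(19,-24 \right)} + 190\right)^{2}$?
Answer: $20164$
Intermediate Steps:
$P{\left(K,p \right)} = -48$ ($P{\left(K,p \right)} = - 3 \left(\left(-2\right) \left(-8\right)\right) = \left(-3\right) 16 = -48$)
$\left(P{\left(19,-24 \right)} + 190\right)^{2} = \left(-48 + 190\right)^{2} = 142^{2} = 20164$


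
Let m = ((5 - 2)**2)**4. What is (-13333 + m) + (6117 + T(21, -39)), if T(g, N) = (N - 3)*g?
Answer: -1537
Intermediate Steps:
T(g, N) = g*(-3 + N) (T(g, N) = (-3 + N)*g = g*(-3 + N))
m = 6561 (m = (3**2)**4 = 9**4 = 6561)
(-13333 + m) + (6117 + T(21, -39)) = (-13333 + 6561) + (6117 + 21*(-3 - 39)) = -6772 + (6117 + 21*(-42)) = -6772 + (6117 - 882) = -6772 + 5235 = -1537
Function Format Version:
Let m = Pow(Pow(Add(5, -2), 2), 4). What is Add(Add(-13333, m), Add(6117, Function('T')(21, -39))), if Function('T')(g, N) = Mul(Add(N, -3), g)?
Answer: -1537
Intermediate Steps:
Function('T')(g, N) = Mul(g, Add(-3, N)) (Function('T')(g, N) = Mul(Add(-3, N), g) = Mul(g, Add(-3, N)))
m = 6561 (m = Pow(Pow(3, 2), 4) = Pow(9, 4) = 6561)
Add(Add(-13333, m), Add(6117, Function('T')(21, -39))) = Add(Add(-13333, 6561), Add(6117, Mul(21, Add(-3, -39)))) = Add(-6772, Add(6117, Mul(21, -42))) = Add(-6772, Add(6117, -882)) = Add(-6772, 5235) = -1537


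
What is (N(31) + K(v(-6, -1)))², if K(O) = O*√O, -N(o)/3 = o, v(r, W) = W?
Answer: (93 + I)² ≈ 8648.0 + 186.0*I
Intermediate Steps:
N(o) = -3*o
K(O) = O^(3/2)
(N(31) + K(v(-6, -1)))² = (-3*31 + (-1)^(3/2))² = (-93 - I)²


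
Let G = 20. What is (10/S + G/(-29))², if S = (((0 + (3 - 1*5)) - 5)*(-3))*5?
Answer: 131044/370881 ≈ 0.35333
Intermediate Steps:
S = 105 (S = (((0 + (3 - 5)) - 5)*(-3))*5 = (((0 - 2) - 5)*(-3))*5 = ((-2 - 5)*(-3))*5 = -7*(-3)*5 = 21*5 = 105)
(10/S + G/(-29))² = (10/105 + 20/(-29))² = (10*(1/105) + 20*(-1/29))² = (2/21 - 20/29)² = (-362/609)² = 131044/370881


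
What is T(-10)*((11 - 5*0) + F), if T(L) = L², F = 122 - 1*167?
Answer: -3400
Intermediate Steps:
F = -45 (F = 122 - 167 = -45)
T(-10)*((11 - 5*0) + F) = (-10)²*((11 - 5*0) - 45) = 100*((11 + 0) - 45) = 100*(11 - 45) = 100*(-34) = -3400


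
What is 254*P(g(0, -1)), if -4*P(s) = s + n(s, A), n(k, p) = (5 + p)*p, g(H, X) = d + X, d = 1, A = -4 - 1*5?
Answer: -2286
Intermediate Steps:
A = -9 (A = -4 - 5 = -9)
g(H, X) = 1 + X
n(k, p) = p*(5 + p)
P(s) = -9 - s/4 (P(s) = -(s - 9*(5 - 9))/4 = -(s - 9*(-4))/4 = -(s + 36)/4 = -(36 + s)/4 = -9 - s/4)
254*P(g(0, -1)) = 254*(-9 - (1 - 1)/4) = 254*(-9 - ¼*0) = 254*(-9 + 0) = 254*(-9) = -2286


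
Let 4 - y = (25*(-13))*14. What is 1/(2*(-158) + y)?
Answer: 1/4238 ≈ 0.00023596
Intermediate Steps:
y = 4554 (y = 4 - 25*(-13)*14 = 4 - (-325)*14 = 4 - 1*(-4550) = 4 + 4550 = 4554)
1/(2*(-158) + y) = 1/(2*(-158) + 4554) = 1/(-316 + 4554) = 1/4238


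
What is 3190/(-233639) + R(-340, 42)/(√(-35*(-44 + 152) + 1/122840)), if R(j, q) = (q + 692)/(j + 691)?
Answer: -3190/233639 - 1468*I*√14259733961290/162981654849 ≈ -0.013654 - 0.034013*I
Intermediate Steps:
R(j, q) = (692 + q)/(691 + j)
3190/(-233639) + R(-340, 42)/(√(-35*(-44 + 152) + 1/122840)) = 3190/(-233639) + ((692 + 42)/(691 - 340))/(√(-35*(-44 + 152) + 1/122840)) = 3190*(-1/233639) + (734/351)/(√(-35*108 + 1/122840)) = -3190/233639 + ((1/351)*734)/(√(-3780 + 1/122840)) = -3190/233639 + 734/(351*(√(-464335199/122840))) = -3190/233639 + 734/(351*((I*√14259733961290/61420))) = -3190/233639 + 734*(-2*I*√14259733961290/464335199)/351 = -3190/233639 - 1468*I*√14259733961290/162981654849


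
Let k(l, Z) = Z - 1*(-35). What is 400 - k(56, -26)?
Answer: 391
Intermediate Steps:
k(l, Z) = 35 + Z (k(l, Z) = Z + 35 = 35 + Z)
400 - k(56, -26) = 400 - (35 - 26) = 400 - 1*9 = 400 - 9 = 391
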